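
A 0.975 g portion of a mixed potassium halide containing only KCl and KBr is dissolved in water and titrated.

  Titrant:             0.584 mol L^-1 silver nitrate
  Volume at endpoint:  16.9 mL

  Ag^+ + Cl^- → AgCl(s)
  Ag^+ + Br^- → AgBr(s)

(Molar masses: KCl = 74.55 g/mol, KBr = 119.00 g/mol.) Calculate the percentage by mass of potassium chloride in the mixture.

34.3 %

n(AgNO3) = 0.0169 × 0.584 = 9.87 × 10^-3 mol
Let x = n(KCl), y = n(KBr).
Titrant: 1x + 1y = 9.87 × 10^-3;  mass: 74.55x + 119.00y = 0.975
Solving, x = 4.49 × 10^-3 mol, y = 5.38 × 10^-3 mol
mass of KCl = 4.49 × 10^-3 × 74.55 = 0.335 g
% KCl = 0.335 / 0.975 × 100 = 34.3 %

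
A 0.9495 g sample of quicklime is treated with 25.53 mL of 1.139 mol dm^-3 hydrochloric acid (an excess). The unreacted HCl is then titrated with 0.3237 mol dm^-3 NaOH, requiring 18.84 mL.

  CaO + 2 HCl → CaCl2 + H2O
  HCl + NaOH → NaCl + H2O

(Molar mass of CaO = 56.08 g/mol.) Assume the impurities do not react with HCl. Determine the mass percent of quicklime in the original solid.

n(HCl) added = 0.02553 × 1.139 = 0.02908 mol
n(NaOH) used in back-titration = 0.01884 × 0.3237 = 6.099 × 10^-3 mol
n(HCl) left over = 6.099 × 10^-3 mol (1:1 ratio)
n(HCl) consumed by analyte = 0.02908 − 6.099 × 10^-3 = 0.02298 mol
From the 1:2 ratio, n(CaO) = 1/2 × 0.02298 = 0.01149 mol
mass of CaO = 0.01149 × 56.08 = 0.6444 g
% CaO = 0.6444 / 0.9495 × 100 = 67.86 %

67.86 %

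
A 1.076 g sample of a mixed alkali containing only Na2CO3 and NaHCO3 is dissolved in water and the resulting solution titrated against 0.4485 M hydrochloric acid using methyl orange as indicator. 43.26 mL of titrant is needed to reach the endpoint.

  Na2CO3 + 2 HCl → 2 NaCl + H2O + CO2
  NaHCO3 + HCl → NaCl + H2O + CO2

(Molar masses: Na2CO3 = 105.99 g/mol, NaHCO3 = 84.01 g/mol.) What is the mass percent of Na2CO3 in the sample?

87.97 %

n(HCl) = 0.04326 × 0.4485 = 0.01940 mol
Let x = n(Na2CO3), y = n(NaHCO3).
Titrant: 2x + 1y = 0.01940;  mass: 105.99x + 84.01y = 1.076
Solving, x = 8.931 × 10^-3 mol, y = 1.541 × 10^-3 mol
mass of Na2CO3 = 8.931 × 10^-3 × 105.99 = 0.9466 g
% Na2CO3 = 0.9466 / 1.076 × 100 = 87.97 %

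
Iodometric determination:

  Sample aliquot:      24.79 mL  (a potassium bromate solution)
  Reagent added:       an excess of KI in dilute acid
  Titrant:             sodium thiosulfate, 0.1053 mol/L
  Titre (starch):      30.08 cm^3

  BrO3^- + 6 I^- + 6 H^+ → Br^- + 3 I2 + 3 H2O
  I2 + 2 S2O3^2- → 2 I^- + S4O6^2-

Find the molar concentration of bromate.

0.02130 mol/L

n(S2O3^2-) = 0.03008 × 0.1053 = 3.167 × 10^-3 mol
n(I2) = n(S2O3^2-)/2 = 1.584 × 10^-3 mol
From the 1:3 ratio, n(BrO3^-) in the aliquot = 1/3 × 1.584 × 10^-3 = 5.279 × 10^-4 mol
[BrO3^-] = 5.279 × 10^-4 / 0.02479 = 0.02130 mol/L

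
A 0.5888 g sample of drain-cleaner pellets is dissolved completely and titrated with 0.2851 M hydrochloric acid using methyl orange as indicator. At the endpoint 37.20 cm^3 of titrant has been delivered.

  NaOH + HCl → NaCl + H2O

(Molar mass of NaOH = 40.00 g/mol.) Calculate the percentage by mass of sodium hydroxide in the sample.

72.05 %

n(HCl) = 0.03720 L × 0.2851 mol/L = 0.01061 mol
n(NaOH) = 0.01061 mol (1:1 ratio)
mass of NaOH = 0.01061 × 40.00 g/mol = 0.4242 g
% NaOH = 0.4242 / 0.5888 × 100 = 72.05 %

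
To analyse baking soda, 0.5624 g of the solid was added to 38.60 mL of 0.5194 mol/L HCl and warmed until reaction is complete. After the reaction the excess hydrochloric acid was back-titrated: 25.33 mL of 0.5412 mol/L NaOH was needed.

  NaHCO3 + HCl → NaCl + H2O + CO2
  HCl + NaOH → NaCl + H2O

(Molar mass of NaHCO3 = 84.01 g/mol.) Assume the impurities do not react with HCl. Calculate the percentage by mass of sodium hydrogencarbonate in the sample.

94.71 %

n(HCl) added = 0.03860 × 0.5194 = 0.02005 mol
n(NaOH) used in back-titration = 0.02533 × 0.5412 = 0.01371 mol
n(HCl) left over = 0.01371 mol (1:1 ratio)
n(HCl) consumed by analyte = 0.02005 − 0.01371 = 6.340 × 10^-3 mol
n(NaHCO3) = 6.340 × 10^-3 mol (1:1 ratio)
mass of NaHCO3 = 6.340 × 10^-3 × 84.01 = 0.5326 g
% NaHCO3 = 0.5326 / 0.5624 × 100 = 94.71 %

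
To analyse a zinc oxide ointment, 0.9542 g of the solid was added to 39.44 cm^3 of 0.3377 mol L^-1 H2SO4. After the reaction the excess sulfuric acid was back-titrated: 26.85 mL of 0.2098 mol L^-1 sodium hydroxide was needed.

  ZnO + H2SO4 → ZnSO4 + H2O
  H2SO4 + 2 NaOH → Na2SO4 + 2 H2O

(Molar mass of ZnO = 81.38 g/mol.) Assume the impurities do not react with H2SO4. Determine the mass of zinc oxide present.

n(H2SO4) added = 0.03944 × 0.3377 = 0.01332 mol
n(NaOH) used in back-titration = 0.02685 × 0.2098 = 5.633 × 10^-3 mol
From the 1:2 ratio, n(H2SO4) left over = 1/2 × 5.633 × 10^-3 = 2.817 × 10^-3 mol
n(H2SO4) consumed by analyte = 0.01332 − 2.817 × 10^-3 = 0.01050 mol
n(ZnO) = 0.01050 mol (1:1 ratio)
mass of ZnO = 0.01050 × 81.38 = 0.8547 g

0.8547 g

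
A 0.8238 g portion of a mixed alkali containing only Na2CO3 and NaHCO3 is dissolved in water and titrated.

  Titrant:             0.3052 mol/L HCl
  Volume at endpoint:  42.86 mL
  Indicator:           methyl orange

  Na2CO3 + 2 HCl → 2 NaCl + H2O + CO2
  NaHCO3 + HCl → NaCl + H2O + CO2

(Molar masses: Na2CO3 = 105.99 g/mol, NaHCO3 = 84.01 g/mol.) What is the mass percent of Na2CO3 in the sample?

n(HCl) = 0.04286 × 0.3052 = 0.01308 mol
Let x = n(Na2CO3), y = n(NaHCO3).
Titrant: 2x + 1y = 0.01308;  mass: 105.99x + 84.01y = 0.8238
Solving, x = 4.435 × 10^-3 mol, y = 4.210 × 10^-3 mol
mass of Na2CO3 = 4.435 × 10^-3 × 105.99 = 0.4701 g
% Na2CO3 = 0.4701 / 0.8238 × 100 = 57.07 %

57.07 %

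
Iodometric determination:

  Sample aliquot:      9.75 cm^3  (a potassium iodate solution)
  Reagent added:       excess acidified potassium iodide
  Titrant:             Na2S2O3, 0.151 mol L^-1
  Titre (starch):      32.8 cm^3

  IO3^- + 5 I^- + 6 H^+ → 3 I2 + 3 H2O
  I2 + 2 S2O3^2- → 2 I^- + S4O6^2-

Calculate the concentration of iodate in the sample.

0.0847 mol/L

n(S2O3^2-) = 0.0328 × 0.151 = 4.95 × 10^-3 mol
n(I2) = n(S2O3^2-)/2 = 2.48 × 10^-3 mol
From the 1:3 ratio, n(IO3^-) in the aliquot = 1/3 × 2.48 × 10^-3 = 8.25 × 10^-4 mol
[IO3^-] = 8.25 × 10^-4 / 0.00975 = 0.0847 mol/L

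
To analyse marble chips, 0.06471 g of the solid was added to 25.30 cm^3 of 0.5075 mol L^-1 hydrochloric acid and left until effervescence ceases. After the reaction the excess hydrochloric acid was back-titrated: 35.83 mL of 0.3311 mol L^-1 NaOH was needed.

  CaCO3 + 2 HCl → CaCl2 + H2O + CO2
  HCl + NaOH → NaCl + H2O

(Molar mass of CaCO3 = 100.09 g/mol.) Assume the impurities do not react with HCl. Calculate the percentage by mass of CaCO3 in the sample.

75.52 %

n(HCl) added = 0.02530 × 0.5075 = 0.01284 mol
n(NaOH) used in back-titration = 0.03583 × 0.3311 = 0.01186 mol
n(HCl) left over = 0.01186 mol (1:1 ratio)
n(HCl) consumed by analyte = 0.01284 − 0.01186 = 9.764 × 10^-4 mol
From the 1:2 ratio, n(CaCO3) = 1/2 × 9.764 × 10^-4 = 4.882 × 10^-4 mol
mass of CaCO3 = 4.882 × 10^-4 × 100.09 = 0.04887 g
% CaCO3 = 0.04887 / 0.06471 × 100 = 75.52 %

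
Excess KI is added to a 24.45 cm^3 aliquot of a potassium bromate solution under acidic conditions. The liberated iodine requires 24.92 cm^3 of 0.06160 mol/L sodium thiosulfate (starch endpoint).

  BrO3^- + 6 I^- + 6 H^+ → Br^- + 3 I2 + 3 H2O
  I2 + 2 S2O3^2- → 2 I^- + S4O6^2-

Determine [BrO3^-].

0.01046 mol/L

n(S2O3^2-) = 0.02492 × 0.06160 = 1.535 × 10^-3 mol
n(I2) = n(S2O3^2-)/2 = 7.675 × 10^-4 mol
From the 1:3 ratio, n(BrO3^-) in the aliquot = 1/3 × 7.675 × 10^-4 = 2.558 × 10^-4 mol
[BrO3^-] = 2.558 × 10^-4 / 0.02445 = 0.01046 mol/L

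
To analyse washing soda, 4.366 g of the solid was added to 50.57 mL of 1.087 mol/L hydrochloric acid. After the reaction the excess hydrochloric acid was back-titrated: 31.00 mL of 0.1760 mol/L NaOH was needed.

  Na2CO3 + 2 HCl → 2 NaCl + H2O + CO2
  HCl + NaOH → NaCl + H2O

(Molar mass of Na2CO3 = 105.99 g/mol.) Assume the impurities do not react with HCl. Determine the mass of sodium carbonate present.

n(HCl) added = 0.05057 × 1.087 = 0.05497 mol
n(NaOH) used in back-titration = 0.03100 × 0.1760 = 5.456 × 10^-3 mol
n(HCl) left over = 5.456 × 10^-3 mol (1:1 ratio)
n(HCl) consumed by analyte = 0.05497 − 5.456 × 10^-3 = 0.04951 mol
From the 1:2 ratio, n(Na2CO3) = 1/2 × 0.04951 = 0.02476 mol
mass of Na2CO3 = 0.02476 × 105.99 = 2.624 g

2.624 g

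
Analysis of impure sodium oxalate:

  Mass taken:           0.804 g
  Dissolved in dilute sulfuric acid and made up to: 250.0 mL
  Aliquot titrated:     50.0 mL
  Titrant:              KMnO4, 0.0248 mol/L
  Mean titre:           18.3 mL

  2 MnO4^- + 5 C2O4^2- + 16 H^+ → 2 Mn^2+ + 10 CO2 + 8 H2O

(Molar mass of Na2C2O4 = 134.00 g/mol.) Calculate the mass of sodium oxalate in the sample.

0.760 g

n(KMnO4) per titration = 0.0183 × 0.0248 = 4.54 × 10^-4 mol
From the 5:2 ratio, n(Na2C2O4) in each aliquot = 5/2 × 4.54 × 10^-4 = 1.13 × 10^-3 mol
n(Na2C2O4) in the whole flask = 1.13 × 10^-3 × 250.0/50.0 = 5.67 × 10^-3 mol
mass of Na2C2O4 = 5.67 × 10^-3 × 134.00 = 0.760 g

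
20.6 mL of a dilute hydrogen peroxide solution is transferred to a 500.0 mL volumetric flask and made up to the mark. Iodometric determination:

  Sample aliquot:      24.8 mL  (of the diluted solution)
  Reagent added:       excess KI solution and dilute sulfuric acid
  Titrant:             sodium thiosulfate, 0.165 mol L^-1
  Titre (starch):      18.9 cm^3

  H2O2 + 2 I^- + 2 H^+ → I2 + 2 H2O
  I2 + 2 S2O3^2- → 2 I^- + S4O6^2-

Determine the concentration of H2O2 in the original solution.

n(S2O3^2-) = 0.0189 × 0.165 = 3.12 × 10^-3 mol
n(I2) = n(S2O3^2-)/2 = 1.56 × 10^-3 mol
n(H2O2) in the aliquot = 1.56 × 10^-3 mol (1:1 ratio)
[H2O2]_dilute = 1.56 × 10^-3 / 0.0248 = 0.0629 mol/L
[H2O2]_original = 0.0629 × 500.0/20.6 = 1.53 mol/L

1.53 mol/L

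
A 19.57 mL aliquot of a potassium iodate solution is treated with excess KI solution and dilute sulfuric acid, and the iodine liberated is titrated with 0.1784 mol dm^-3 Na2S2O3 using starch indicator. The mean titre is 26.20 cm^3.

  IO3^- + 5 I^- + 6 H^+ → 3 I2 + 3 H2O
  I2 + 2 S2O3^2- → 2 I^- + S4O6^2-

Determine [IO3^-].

0.03981 mol/L

n(S2O3^2-) = 0.02620 × 0.1784 = 4.674 × 10^-3 mol
n(I2) = n(S2O3^2-)/2 = 2.337 × 10^-3 mol
From the 1:3 ratio, n(IO3^-) in the aliquot = 1/3 × 2.337 × 10^-3 = 7.790 × 10^-4 mol
[IO3^-] = 7.790 × 10^-4 / 0.01957 = 0.03981 mol/L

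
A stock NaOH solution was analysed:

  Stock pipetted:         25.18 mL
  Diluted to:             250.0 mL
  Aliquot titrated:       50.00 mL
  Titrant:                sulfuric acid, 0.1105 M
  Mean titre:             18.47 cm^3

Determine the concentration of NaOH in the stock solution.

0.8105 M

2 NaOH + H2SO4 → Na2SO4 + 2 H2O
n(H2SO4) = 0.01847 × 0.1105 = 2.041 × 10^-3 mol
From the 2:1 ratio, n(NaOH) in the aliquot = 2/1 × 2.041 × 10^-3 = 4.082 × 10^-3 mol
[NaOH]_dilute = 4.082 × 10^-3 / 0.05000 = 0.08164 mol/L
Dilution factor = 250.0 / 25.18 = 9.929
[NaOH]_stock = 0.08164 × 9.929 = 0.8105 mol/L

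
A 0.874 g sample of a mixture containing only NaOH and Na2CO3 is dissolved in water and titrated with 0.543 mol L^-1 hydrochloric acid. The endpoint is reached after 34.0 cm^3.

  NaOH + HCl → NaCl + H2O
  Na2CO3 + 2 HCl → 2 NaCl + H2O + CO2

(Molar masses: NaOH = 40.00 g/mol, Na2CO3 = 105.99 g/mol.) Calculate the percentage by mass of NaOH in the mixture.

36.8 %

n(HCl) = 0.0340 × 0.543 = 0.0185 mol
Let x = n(NaOH), y = n(Na2CO3).
Titrant: 1x + 2y = 0.0185;  mass: 40.00x + 105.99y = 0.874
Solving, x = 8.03 × 10^-3 mol, y = 5.21 × 10^-3 mol
mass of NaOH = 8.03 × 10^-3 × 40.00 = 0.321 g
% NaOH = 0.321 / 0.874 × 100 = 36.8 %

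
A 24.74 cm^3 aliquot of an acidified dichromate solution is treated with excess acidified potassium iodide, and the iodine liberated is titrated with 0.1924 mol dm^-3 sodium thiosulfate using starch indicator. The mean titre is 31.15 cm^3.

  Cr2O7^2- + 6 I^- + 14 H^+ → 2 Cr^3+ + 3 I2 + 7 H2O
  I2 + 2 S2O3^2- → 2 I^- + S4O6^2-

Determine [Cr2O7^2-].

n(S2O3^2-) = 0.03115 × 0.1924 = 5.993 × 10^-3 mol
n(I2) = n(S2O3^2-)/2 = 2.997 × 10^-3 mol
From the 1:3 ratio, n(Cr2O7^2-) in the aliquot = 1/3 × 2.997 × 10^-3 = 9.989 × 10^-4 mol
[Cr2O7^2-] = 9.989 × 10^-4 / 0.02474 = 0.04037 mol/L

0.04037 mol/L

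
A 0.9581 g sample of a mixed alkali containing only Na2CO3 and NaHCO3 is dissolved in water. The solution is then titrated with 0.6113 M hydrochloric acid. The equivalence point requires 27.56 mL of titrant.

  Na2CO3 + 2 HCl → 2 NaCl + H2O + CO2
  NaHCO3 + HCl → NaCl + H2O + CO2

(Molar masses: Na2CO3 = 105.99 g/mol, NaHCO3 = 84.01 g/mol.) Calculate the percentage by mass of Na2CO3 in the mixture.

81.55 %

n(HCl) = 0.02756 × 0.6113 = 0.01685 mol
Let x = n(Na2CO3), y = n(NaHCO3).
Titrant: 2x + 1y = 0.01685;  mass: 105.99x + 84.01y = 0.9581
Solving, x = 7.371 × 10^-3 mol, y = 2.104 × 10^-3 mol
mass of Na2CO3 = 7.371 × 10^-3 × 105.99 = 0.7813 g
% Na2CO3 = 0.7813 / 0.9581 × 100 = 81.55 %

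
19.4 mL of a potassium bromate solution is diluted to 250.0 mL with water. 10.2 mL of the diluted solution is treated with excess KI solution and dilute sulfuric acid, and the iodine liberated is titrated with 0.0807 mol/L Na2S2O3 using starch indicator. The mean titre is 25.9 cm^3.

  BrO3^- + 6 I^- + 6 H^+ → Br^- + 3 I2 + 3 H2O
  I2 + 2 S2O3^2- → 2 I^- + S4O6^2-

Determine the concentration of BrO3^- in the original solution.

0.440 mol/L

n(S2O3^2-) = 0.0259 × 0.0807 = 2.09 × 10^-3 mol
n(I2) = n(S2O3^2-)/2 = 1.05 × 10^-3 mol
From the 1:3 ratio, n(BrO3^-) in the aliquot = 1/3 × 1.05 × 10^-3 = 3.48 × 10^-4 mol
[BrO3^-]_dilute = 3.48 × 10^-4 / 0.0102 = 0.0342 mol/L
[BrO3^-]_original = 0.0342 × 250.0/19.4 = 0.440 mol/L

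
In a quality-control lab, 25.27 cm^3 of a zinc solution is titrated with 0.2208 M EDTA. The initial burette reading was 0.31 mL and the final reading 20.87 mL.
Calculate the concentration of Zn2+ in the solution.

Zn^2+ + EDTA^4- → [Zn(EDTA)]^2-
n(EDTA) = 0.02056 L × 0.2208 mol/L = 4.540 × 10^-3 mol
n(Zn2+) = 4.540 × 10^-3 mol (1:1 mole ratio)
[Zn2+] = 4.540 × 10^-3 mol / 0.02527 L = 0.1796 mol/L

0.1796 M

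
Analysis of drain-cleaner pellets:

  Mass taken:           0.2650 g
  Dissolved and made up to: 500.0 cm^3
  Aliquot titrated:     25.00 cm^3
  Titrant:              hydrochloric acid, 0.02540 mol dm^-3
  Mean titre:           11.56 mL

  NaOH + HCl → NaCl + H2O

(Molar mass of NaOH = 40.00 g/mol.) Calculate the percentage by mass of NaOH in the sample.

n(HCl) per titration = 0.01156 × 0.02540 = 2.936 × 10^-4 mol
n(NaOH) in each aliquot = 2.936 × 10^-4 mol (1:1 ratio)
n(NaOH) in the whole flask = 2.936 × 10^-4 × 500.0/25.00 = 5.872 × 10^-3 mol
mass of NaOH = 5.872 × 10^-3 × 40.00 = 0.2349 g
% NaOH = 0.2349 / 0.2650 × 100 = 88.64 %

88.64 %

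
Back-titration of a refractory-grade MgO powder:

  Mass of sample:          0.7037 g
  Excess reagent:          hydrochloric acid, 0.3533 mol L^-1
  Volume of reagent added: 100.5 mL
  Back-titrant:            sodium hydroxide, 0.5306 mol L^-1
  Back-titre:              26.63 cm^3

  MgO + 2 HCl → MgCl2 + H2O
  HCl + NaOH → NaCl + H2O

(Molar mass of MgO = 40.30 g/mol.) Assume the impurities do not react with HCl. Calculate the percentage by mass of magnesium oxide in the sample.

61.21 %

n(HCl) added = 0.1005 × 0.3533 = 0.03551 mol
n(NaOH) used in back-titration = 0.02663 × 0.5306 = 0.01413 mol
n(HCl) left over = 0.01413 mol (1:1 ratio)
n(HCl) consumed by analyte = 0.03551 − 0.01413 = 0.02138 mol
From the 1:2 ratio, n(MgO) = 1/2 × 0.02138 = 0.01069 mol
mass of MgO = 0.01069 × 40.30 = 0.4307 g
% MgO = 0.4307 / 0.7037 × 100 = 61.21 %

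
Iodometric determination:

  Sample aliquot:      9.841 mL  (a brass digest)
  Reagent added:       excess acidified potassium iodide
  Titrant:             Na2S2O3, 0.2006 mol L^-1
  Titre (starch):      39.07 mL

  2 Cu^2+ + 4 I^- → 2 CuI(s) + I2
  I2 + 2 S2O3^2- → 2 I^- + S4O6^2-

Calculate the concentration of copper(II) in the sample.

n(S2O3^2-) = 0.03907 × 0.2006 = 7.837 × 10^-3 mol
n(I2) = n(S2O3^2-)/2 = 3.919 × 10^-3 mol
From the 2:1 ratio, n(Cu2+) in the aliquot = 2/1 × 3.919 × 10^-3 = 7.837 × 10^-3 mol
[Cu2+] = 7.837 × 10^-3 / 0.009841 = 0.7964 mol/L

0.7964 mol/L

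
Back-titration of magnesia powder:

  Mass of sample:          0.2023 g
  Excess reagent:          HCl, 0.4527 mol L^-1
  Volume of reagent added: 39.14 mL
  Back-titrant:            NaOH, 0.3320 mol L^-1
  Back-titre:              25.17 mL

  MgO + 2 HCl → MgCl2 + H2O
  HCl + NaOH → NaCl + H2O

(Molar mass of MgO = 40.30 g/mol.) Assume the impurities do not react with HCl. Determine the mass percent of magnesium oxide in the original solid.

n(HCl) added = 0.03914 × 0.4527 = 0.01772 mol
n(NaOH) used in back-titration = 0.02517 × 0.3320 = 8.356 × 10^-3 mol
n(HCl) left over = 8.356 × 10^-3 mol (1:1 ratio)
n(HCl) consumed by analyte = 0.01772 − 8.356 × 10^-3 = 9.362 × 10^-3 mol
From the 1:2 ratio, n(MgO) = 1/2 × 9.362 × 10^-3 = 4.681 × 10^-3 mol
mass of MgO = 4.681 × 10^-3 × 40.30 = 0.1886 g
% MgO = 0.1886 / 0.2023 × 100 = 93.25 %

93.25 %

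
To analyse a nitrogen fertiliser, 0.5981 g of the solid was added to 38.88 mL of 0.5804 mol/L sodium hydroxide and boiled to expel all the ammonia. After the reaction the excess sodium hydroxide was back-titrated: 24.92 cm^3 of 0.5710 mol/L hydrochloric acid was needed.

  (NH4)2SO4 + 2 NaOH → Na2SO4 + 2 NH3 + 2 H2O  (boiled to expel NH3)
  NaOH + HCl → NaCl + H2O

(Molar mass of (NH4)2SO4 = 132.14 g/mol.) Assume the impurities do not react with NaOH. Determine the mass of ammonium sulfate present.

n(NaOH) added = 0.03888 × 0.5804 = 0.02257 mol
n(HCl) used in back-titration = 0.02492 × 0.5710 = 0.01423 mol
n(NaOH) left over = 0.01423 mol (1:1 ratio)
n(NaOH) consumed by analyte = 0.02257 − 0.01423 = 8.337 × 10^-3 mol
From the 1:2 ratio, n((NH4)2SO4) = 1/2 × 8.337 × 10^-3 = 4.168 × 10^-3 mol
mass of (NH4)2SO4 = 4.168 × 10^-3 × 132.14 = 0.5508 g

0.5508 g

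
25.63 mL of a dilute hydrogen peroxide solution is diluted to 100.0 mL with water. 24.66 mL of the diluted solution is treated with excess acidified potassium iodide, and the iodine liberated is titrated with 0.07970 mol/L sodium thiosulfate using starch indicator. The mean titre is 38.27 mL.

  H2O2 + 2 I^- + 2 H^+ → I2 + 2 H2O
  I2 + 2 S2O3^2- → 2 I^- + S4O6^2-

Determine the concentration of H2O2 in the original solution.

n(S2O3^2-) = 0.03827 × 0.07970 = 3.050 × 10^-3 mol
n(I2) = n(S2O3^2-)/2 = 1.525 × 10^-3 mol
n(H2O2) in the aliquot = 1.525 × 10^-3 mol (1:1 ratio)
[H2O2]_dilute = 1.525 × 10^-3 / 0.02466 = 0.06184 mol/L
[H2O2]_original = 0.06184 × 100.0/25.63 = 0.2413 mol/L

0.2413 mol/L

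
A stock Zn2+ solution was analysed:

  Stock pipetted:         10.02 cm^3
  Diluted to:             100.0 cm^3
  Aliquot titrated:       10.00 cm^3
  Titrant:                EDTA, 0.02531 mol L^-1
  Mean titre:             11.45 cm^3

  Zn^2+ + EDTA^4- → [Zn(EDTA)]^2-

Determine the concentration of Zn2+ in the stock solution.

0.2892 mol/L

n(EDTA) = 0.01145 × 0.02531 = 2.898 × 10^-4 mol
n(Zn2+) in the aliquot = 2.898 × 10^-4 mol (1:1 ratio)
[Zn2+]_dilute = 2.898 × 10^-4 / 0.01000 = 0.02898 mol/L
Dilution factor = 100.0 / 10.02 = 9.980
[Zn2+]_stock = 0.02898 × 9.980 = 0.2892 mol/L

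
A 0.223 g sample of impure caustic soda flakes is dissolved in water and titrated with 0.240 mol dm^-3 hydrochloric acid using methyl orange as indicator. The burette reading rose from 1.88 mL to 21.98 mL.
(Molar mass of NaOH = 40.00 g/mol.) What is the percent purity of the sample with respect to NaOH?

NaOH + HCl → NaCl + H2O
n(HCl) = 0.0201 L × 0.240 mol/L = 4.82 × 10^-3 mol
n(NaOH) = 4.82 × 10^-3 mol (1:1 ratio)
mass of NaOH = 4.82 × 10^-3 × 40.00 g/mol = 0.193 g
% NaOH = 0.193 / 0.223 × 100 = 86.5 %

86.5 %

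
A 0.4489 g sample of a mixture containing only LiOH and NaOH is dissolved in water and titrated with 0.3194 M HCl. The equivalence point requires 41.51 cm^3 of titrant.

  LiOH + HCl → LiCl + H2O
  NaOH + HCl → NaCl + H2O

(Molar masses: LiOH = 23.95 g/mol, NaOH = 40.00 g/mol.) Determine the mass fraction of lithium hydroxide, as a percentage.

27.07 %

n(HCl) = 0.04151 × 0.3194 = 0.01326 mol
Let x = n(LiOH), y = n(NaOH).
Titrant: 1x + 1y = 0.01326;  mass: 23.95x + 40.00y = 0.4489
Solving, x = 5.074 × 10^-3 mol, y = 8.185 × 10^-3 mol
mass of LiOH = 5.074 × 10^-3 × 23.95 = 0.1215 g
% LiOH = 0.1215 / 0.4489 × 100 = 27.07 %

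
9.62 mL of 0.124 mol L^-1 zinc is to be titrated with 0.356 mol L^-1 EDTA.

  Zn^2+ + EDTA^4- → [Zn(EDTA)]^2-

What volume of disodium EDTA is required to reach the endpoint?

3.35 mL

n(Zn2+) = 0.00962 L × 0.124 mol/L = 1.19 × 10^-3 mol
n(EDTA) = 1.19 × 10^-3 mol (1:1 stoichiometry)
V(EDTA) = 1.19 × 10^-3 mol / 0.356 mol/L = 0.00335 L = 3.35 mL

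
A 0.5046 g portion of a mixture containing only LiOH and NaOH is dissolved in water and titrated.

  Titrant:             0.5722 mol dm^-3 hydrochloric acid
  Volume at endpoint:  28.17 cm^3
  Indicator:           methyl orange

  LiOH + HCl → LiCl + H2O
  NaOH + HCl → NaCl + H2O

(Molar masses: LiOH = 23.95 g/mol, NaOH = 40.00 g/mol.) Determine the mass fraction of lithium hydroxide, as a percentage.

41.45 %

n(HCl) = 0.02817 × 0.5722 = 0.01612 mol
Let x = n(LiOH), y = n(NaOH).
Titrant: 1x + 1y = 0.01612;  mass: 23.95x + 40.00y = 0.5046
Solving, x = 8.732 × 10^-3 mol, y = 7.386 × 10^-3 mol
mass of LiOH = 8.732 × 10^-3 × 23.95 = 0.2091 g
% LiOH = 0.2091 / 0.5046 × 100 = 41.45 %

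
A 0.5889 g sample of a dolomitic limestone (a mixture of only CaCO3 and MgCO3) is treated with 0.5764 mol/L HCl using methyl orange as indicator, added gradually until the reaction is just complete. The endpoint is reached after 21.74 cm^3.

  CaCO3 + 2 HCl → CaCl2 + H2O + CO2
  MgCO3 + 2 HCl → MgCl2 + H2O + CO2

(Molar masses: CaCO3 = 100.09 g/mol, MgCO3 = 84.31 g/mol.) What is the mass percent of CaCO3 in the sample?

65.33 %

n(HCl) = 0.02174 × 0.5764 = 0.01253 mol
Let x = n(CaCO3), y = n(MgCO3).
Titrant: 2x + 2y = 0.01253;  mass: 100.09x + 84.31y = 0.5889
Solving, x = 3.844 × 10^-3 mol, y = 2.421 × 10^-3 mol
mass of CaCO3 = 3.844 × 10^-3 × 100.09 = 0.3847 g
% CaCO3 = 0.3847 / 0.5889 × 100 = 65.33 %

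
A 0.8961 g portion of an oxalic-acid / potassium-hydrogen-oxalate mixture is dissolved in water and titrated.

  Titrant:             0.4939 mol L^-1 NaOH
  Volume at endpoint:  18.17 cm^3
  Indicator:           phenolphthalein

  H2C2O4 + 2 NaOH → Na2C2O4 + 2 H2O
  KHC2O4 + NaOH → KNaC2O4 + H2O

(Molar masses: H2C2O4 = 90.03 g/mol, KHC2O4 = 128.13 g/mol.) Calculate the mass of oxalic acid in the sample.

n(NaOH) = 0.01817 × 0.4939 = 8.974 × 10^-3 mol
Let x = n(H2C2O4), y = n(KHC2O4).
Titrant: 2x + 1y = 8.974 × 10^-3;  mass: 90.03x + 128.13y = 0.8961
Solving, x = 1.527 × 10^-3 mol, y = 5.921 × 10^-3 mol
mass of H2C2O4 = 1.527 × 10^-3 × 90.03 = 0.1374 g

0.1374 g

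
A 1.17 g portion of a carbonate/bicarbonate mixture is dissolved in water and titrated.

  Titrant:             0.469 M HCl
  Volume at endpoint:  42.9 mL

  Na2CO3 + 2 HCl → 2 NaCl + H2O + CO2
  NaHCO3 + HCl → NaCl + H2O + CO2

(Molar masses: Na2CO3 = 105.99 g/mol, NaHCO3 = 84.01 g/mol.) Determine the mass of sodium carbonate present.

n(HCl) = 0.0429 × 0.469 = 0.0201 mol
Let x = n(Na2CO3), y = n(NaHCO3).
Titrant: 2x + 1y = 0.0201;  mass: 105.99x + 84.01y = 1.17
Solving, x = 8.39 × 10^-3 mol, y = 3.34 × 10^-3 mol
mass of Na2CO3 = 8.39 × 10^-3 × 105.99 = 0.889 g

0.889 g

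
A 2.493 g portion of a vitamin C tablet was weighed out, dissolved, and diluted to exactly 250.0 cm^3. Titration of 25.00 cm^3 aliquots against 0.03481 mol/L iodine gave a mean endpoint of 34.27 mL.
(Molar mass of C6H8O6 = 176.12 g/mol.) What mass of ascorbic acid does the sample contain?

2.101 g

C6H8O6 + I2 → C6H6O6 + 2 HI
n(I2) per titration = 0.03427 × 0.03481 = 1.193 × 10^-3 mol
n(C6H8O6) in each aliquot = 1.193 × 10^-3 mol (1:1 ratio)
n(C6H8O6) in the whole flask = 1.193 × 10^-3 × 250.0/25.00 = 0.01193 mol
mass of C6H8O6 = 0.01193 × 176.12 = 2.101 g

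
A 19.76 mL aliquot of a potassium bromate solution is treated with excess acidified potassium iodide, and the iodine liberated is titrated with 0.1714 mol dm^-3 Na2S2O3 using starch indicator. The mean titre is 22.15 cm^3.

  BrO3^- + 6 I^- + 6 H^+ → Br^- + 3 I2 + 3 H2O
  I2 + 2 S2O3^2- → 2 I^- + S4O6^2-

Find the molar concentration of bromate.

0.03202 mol/L

n(S2O3^2-) = 0.02215 × 0.1714 = 3.797 × 10^-3 mol
n(I2) = n(S2O3^2-)/2 = 1.898 × 10^-3 mol
From the 1:3 ratio, n(BrO3^-) in the aliquot = 1/3 × 1.898 × 10^-3 = 6.328 × 10^-4 mol
[BrO3^-] = 6.328 × 10^-4 / 0.01976 = 0.03202 mol/L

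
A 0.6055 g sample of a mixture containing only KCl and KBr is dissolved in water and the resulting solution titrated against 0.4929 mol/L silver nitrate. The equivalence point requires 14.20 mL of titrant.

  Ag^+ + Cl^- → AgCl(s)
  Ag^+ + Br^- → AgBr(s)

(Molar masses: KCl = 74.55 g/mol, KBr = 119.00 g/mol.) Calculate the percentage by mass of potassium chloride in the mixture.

62.99 %

n(AgNO3) = 0.01420 × 0.4929 = 6.999 × 10^-3 mol
Let x = n(KCl), y = n(KBr).
Titrant: 1x + 1y = 6.999 × 10^-3;  mass: 74.55x + 119.00y = 0.6055
Solving, x = 5.116 × 10^-3 mol, y = 1.883 × 10^-3 mol
mass of KCl = 5.116 × 10^-3 × 74.55 = 0.3814 g
% KCl = 0.3814 / 0.6055 × 100 = 62.99 %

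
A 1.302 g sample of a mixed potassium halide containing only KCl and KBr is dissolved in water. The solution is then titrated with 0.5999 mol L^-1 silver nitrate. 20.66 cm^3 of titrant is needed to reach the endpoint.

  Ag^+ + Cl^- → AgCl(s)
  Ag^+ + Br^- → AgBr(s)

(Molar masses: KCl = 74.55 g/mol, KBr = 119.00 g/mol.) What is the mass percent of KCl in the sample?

22.27 %

n(AgNO3) = 0.02066 × 0.5999 = 0.01239 mol
Let x = n(KCl), y = n(KBr).
Titrant: 1x + 1y = 0.01239;  mass: 74.55x + 119.00y = 1.302
Solving, x = 3.889 × 10^-3 mol, y = 8.505 × 10^-3 mol
mass of KCl = 3.889 × 10^-3 × 74.55 = 0.2899 g
% KCl = 0.2899 / 1.302 × 100 = 22.27 %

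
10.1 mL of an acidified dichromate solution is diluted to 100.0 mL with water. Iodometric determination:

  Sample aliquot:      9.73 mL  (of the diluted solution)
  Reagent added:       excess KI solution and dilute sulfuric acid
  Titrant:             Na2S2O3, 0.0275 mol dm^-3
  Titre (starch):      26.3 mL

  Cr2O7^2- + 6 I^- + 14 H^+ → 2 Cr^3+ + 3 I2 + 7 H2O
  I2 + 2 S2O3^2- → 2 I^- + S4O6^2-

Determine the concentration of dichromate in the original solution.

n(S2O3^2-) = 0.0263 × 0.0275 = 7.23 × 10^-4 mol
n(I2) = n(S2O3^2-)/2 = 3.62 × 10^-4 mol
From the 1:3 ratio, n(Cr2O7^2-) in the aliquot = 1/3 × 3.62 × 10^-4 = 1.21 × 10^-4 mol
[Cr2O7^2-]_dilute = 1.21 × 10^-4 / 0.00973 = 0.0124 mol/L
[Cr2O7^2-]_original = 0.0124 × 100.0/10.1 = 0.123 mol/L

0.123 mol/L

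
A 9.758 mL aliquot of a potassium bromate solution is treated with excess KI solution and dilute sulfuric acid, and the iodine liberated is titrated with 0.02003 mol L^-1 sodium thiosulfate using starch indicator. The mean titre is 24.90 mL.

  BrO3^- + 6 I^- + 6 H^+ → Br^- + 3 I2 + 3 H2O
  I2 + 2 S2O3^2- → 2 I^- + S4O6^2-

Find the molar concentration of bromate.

0.008519 mol/L

n(S2O3^2-) = 0.02490 × 0.02003 = 4.987 × 10^-4 mol
n(I2) = n(S2O3^2-)/2 = 2.494 × 10^-4 mol
From the 1:3 ratio, n(BrO3^-) in the aliquot = 1/3 × 2.494 × 10^-4 = 8.312 × 10^-5 mol
[BrO3^-] = 8.312 × 10^-5 / 0.009758 = 0.008519 mol/L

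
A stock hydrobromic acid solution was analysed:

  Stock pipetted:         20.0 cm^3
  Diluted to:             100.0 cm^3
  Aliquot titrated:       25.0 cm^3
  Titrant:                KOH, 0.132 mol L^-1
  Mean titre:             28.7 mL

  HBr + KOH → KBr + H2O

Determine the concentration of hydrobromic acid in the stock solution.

n(KOH) = 0.0287 × 0.132 = 3.79 × 10^-3 mol
n(HBr) in the aliquot = 3.79 × 10^-3 mol (1:1 ratio)
[HBr]_dilute = 3.79 × 10^-3 / 0.0250 = 0.152 mol/L
Dilution factor = 100.0 / 20.0 = 5.000
[HBr]_stock = 0.152 × 5.000 = 0.758 mol/L

0.758 mol/L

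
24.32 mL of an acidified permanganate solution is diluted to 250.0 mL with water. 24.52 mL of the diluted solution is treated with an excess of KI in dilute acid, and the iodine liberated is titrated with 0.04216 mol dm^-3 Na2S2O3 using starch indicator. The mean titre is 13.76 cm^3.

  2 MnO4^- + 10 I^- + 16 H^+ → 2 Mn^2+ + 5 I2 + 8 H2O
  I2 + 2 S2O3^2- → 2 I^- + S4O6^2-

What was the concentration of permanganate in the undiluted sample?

0.04864 mol/L

n(S2O3^2-) = 0.01376 × 0.04216 = 5.801 × 10^-4 mol
n(I2) = n(S2O3^2-)/2 = 2.901 × 10^-4 mol
From the 2:5 ratio, n(MnO4^-) in the aliquot = 2/5 × 2.901 × 10^-4 = 1.160 × 10^-4 mol
[MnO4^-]_dilute = 1.160 × 10^-4 / 0.02452 = 0.004732 mol/L
[MnO4^-]_original = 0.004732 × 250.0/24.32 = 0.04864 mol/L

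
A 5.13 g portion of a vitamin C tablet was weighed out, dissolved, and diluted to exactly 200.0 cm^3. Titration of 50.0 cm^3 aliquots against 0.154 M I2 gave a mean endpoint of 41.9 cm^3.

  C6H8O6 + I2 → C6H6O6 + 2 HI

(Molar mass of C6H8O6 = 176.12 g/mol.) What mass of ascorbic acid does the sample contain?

n(I2) per titration = 0.0419 × 0.154 = 6.45 × 10^-3 mol
n(C6H8O6) in each aliquot = 6.45 × 10^-3 mol (1:1 ratio)
n(C6H8O6) in the whole flask = 6.45 × 10^-3 × 200.0/50.0 = 0.0258 mol
mass of C6H8O6 = 0.0258 × 176.12 = 4.55 g

4.55 g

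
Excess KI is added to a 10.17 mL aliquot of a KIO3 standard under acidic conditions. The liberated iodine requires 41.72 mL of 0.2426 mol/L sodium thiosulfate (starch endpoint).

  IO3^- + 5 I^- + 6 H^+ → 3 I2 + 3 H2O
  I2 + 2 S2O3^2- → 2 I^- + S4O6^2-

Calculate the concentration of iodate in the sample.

0.1659 mol/L

n(S2O3^2-) = 0.04172 × 0.2426 = 0.01012 mol
n(I2) = n(S2O3^2-)/2 = 5.061 × 10^-3 mol
From the 1:3 ratio, n(IO3^-) in the aliquot = 1/3 × 5.061 × 10^-3 = 1.687 × 10^-3 mol
[IO3^-] = 1.687 × 10^-3 / 0.01017 = 0.1659 mol/L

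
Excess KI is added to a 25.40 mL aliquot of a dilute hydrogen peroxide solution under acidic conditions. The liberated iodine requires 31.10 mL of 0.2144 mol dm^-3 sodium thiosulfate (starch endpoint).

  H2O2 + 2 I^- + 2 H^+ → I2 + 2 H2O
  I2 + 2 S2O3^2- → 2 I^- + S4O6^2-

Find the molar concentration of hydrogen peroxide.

n(S2O3^2-) = 0.03110 × 0.2144 = 6.668 × 10^-3 mol
n(I2) = n(S2O3^2-)/2 = 3.334 × 10^-3 mol
n(H2O2) in the aliquot = 3.334 × 10^-3 mol (1:1 ratio)
[H2O2] = 3.334 × 10^-3 / 0.02540 = 0.1313 mol/L

0.1313 mol/L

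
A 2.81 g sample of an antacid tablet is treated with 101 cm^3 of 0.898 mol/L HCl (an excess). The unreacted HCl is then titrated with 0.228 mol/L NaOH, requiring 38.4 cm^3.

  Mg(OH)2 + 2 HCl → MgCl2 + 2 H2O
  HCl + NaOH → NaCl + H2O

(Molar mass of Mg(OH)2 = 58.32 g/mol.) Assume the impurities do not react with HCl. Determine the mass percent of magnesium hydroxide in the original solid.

85.0 %

n(HCl) added = 0.101 × 0.898 = 0.0907 mol
n(NaOH) used in back-titration = 0.0384 × 0.228 = 8.76 × 10^-3 mol
n(HCl) left over = 8.76 × 10^-3 mol (1:1 ratio)
n(HCl) consumed by analyte = 0.0907 − 8.76 × 10^-3 = 0.0819 mol
From the 1:2 ratio, n(Mg(OH)2) = 1/2 × 0.0819 = 0.0410 mol
mass of Mg(OH)2 = 0.0410 × 58.32 = 2.39 g
% Mg(OH)2 = 2.39 / 2.81 × 100 = 85.0 %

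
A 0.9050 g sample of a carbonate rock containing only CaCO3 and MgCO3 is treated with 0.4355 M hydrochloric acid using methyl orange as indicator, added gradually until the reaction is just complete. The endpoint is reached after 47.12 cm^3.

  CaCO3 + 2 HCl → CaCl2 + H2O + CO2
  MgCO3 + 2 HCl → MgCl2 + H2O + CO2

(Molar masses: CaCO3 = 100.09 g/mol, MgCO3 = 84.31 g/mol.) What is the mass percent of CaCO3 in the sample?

28.00 %

n(HCl) = 0.04712 × 0.4355 = 0.02052 mol
Let x = n(CaCO3), y = n(MgCO3).
Titrant: 2x + 2y = 0.02052;  mass: 100.09x + 84.31y = 0.9050
Solving, x = 2.532 × 10^-3 mol, y = 7.729 × 10^-3 mol
mass of CaCO3 = 2.532 × 10^-3 × 100.09 = 0.2534 g
% CaCO3 = 0.2534 / 0.9050 × 100 = 28.00 %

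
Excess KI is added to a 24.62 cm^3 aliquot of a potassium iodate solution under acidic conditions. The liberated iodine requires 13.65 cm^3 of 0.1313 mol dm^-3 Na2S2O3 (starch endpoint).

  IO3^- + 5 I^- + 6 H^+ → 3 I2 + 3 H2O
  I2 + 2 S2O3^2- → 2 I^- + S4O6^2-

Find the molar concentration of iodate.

n(S2O3^2-) = 0.01365 × 0.1313 = 1.792 × 10^-3 mol
n(I2) = n(S2O3^2-)/2 = 8.961 × 10^-4 mol
From the 1:3 ratio, n(IO3^-) in the aliquot = 1/3 × 8.961 × 10^-4 = 2.987 × 10^-4 mol
[IO3^-] = 2.987 × 10^-4 / 0.02462 = 0.01213 mol/L

0.01213 mol/L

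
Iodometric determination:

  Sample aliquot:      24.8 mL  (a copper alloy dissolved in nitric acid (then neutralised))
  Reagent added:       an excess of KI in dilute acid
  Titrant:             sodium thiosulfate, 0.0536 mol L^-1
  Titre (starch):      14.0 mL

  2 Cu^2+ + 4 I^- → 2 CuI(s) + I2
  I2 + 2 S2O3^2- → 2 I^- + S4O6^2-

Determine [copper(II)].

n(S2O3^2-) = 0.0140 × 0.0536 = 7.50 × 10^-4 mol
n(I2) = n(S2O3^2-)/2 = 3.75 × 10^-4 mol
From the 2:1 ratio, n(Cu2+) in the aliquot = 2/1 × 3.75 × 10^-4 = 7.50 × 10^-4 mol
[Cu2+] = 7.50 × 10^-4 / 0.0248 = 0.0303 mol/L

0.0303 mol/L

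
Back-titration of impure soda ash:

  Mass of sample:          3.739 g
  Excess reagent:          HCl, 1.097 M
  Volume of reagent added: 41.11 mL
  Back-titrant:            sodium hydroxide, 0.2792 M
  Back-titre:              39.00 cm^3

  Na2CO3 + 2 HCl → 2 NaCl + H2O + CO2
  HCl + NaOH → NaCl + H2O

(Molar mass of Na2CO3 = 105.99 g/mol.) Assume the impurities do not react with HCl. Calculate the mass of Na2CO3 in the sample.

1.813 g

n(HCl) added = 0.04111 × 1.097 = 0.04510 mol
n(NaOH) used in back-titration = 0.03900 × 0.2792 = 0.01089 mol
n(HCl) left over = 0.01089 mol (1:1 ratio)
n(HCl) consumed by analyte = 0.04510 − 0.01089 = 0.03421 mol
From the 1:2 ratio, n(Na2CO3) = 1/2 × 0.03421 = 0.01710 mol
mass of Na2CO3 = 0.01710 × 105.99 = 1.813 g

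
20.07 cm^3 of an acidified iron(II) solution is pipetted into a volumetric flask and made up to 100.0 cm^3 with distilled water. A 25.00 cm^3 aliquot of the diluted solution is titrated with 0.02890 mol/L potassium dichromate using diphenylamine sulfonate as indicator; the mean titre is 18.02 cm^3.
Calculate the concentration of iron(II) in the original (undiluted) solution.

Cr2O7^2- + 6 Fe^2+ + 14 H^+ → 2 Cr^3+ + 6 Fe^3+ + 7 H2O
n(K2Cr2O7) = 0.01802 × 0.02890 = 5.208 × 10^-4 mol
From the 6:1 ratio, n(Fe2+) in the aliquot = 6/1 × 5.208 × 10^-4 = 3.125 × 10^-3 mol
[Fe2+]_dilute = 3.125 × 10^-3 / 0.02500 = 0.1250 mol/L
Dilution factor = 100.0 / 20.07 = 4.983
[Fe2+]_stock = 0.1250 × 4.983 = 0.6228 mol/L

0.6228 mol/L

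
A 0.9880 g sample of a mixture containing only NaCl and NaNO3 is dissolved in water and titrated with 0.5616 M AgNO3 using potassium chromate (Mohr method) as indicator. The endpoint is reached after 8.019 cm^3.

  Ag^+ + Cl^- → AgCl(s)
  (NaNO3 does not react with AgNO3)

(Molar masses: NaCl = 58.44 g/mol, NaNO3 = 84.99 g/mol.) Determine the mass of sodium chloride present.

n(AgNO3) = 0.008019 × 0.5616 = 4.503 × 10^-3 mol
Let x = n(NaCl), y = n(NaNO3).
Titrant: 1x = 4.503 × 10^-3;  mass: 58.44x + 84.99y = 0.9880
Solving, x = 4.503 × 10^-3 mol, y = 8.528 × 10^-3 mol
mass of NaCl = 4.503 × 10^-3 × 58.44 = 0.2632 g

0.2632 g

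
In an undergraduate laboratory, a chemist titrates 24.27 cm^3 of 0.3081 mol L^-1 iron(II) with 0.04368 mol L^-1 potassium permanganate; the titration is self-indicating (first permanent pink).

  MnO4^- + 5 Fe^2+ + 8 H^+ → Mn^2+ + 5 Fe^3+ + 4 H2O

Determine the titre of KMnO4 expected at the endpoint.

n(Fe2+) = 0.02427 L × 0.3081 mol/L = 7.478 × 10^-3 mol
From the 1:5 stoichiometry, n(KMnO4) = 1/5 × 7.478 × 10^-3 = 1.496 × 10^-3 mol
V(KMnO4) = 1.496 × 10^-3 mol / 0.04368 mol/L = 0.03424 L = 34.24 mL

34.24 mL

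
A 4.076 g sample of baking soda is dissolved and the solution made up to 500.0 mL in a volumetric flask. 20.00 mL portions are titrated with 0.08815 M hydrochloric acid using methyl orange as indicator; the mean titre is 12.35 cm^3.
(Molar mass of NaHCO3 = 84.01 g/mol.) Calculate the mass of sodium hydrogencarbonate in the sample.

NaHCO3 + HCl → NaCl + H2O + CO2
n(HCl) per titration = 0.01235 × 0.08815 = 1.089 × 10^-3 mol
n(NaHCO3) in each aliquot = 1.089 × 10^-3 mol (1:1 ratio)
n(NaHCO3) in the whole flask = 1.089 × 10^-3 × 500.0/20.00 = 0.02722 mol
mass of NaHCO3 = 0.02722 × 84.01 = 2.286 g

2.286 g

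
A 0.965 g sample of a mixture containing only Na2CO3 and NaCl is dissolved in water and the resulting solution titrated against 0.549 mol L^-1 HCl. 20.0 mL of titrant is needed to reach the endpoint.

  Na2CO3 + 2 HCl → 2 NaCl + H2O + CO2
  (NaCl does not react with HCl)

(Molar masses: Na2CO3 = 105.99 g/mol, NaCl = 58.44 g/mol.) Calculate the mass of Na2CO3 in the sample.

0.582 g

n(HCl) = 0.0200 × 0.549 = 0.0110 mol
Let x = n(Na2CO3), y = n(NaCl).
Titrant: 2x = 0.0110;  mass: 105.99x + 58.44y = 0.965
Solving, x = 5.49 × 10^-3 mol, y = 6.56 × 10^-3 mol
mass of Na2CO3 = 5.49 × 10^-3 × 105.99 = 0.582 g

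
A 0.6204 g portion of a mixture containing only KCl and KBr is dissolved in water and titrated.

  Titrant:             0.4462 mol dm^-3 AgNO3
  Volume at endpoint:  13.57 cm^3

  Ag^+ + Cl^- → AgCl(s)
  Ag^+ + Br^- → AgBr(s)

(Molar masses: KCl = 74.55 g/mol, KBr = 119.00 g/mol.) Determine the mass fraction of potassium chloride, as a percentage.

27.07 %

n(AgNO3) = 0.01357 × 0.4462 = 6.055 × 10^-3 mol
Let x = n(KCl), y = n(KBr).
Titrant: 1x + 1y = 6.055 × 10^-3;  mass: 74.55x + 119.00y = 0.6204
Solving, x = 2.253 × 10^-3 mol, y = 3.802 × 10^-3 mol
mass of KCl = 2.253 × 10^-3 × 74.55 = 0.1679 g
% KCl = 0.1679 / 0.6204 × 100 = 27.07 %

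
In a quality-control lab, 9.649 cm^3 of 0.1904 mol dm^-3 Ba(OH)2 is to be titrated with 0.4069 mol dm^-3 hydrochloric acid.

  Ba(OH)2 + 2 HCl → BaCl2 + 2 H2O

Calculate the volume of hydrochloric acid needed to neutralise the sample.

9.030 mL

n(Ba(OH)2) = 0.009649 L × 0.1904 mol/L = 1.837 × 10^-3 mol
From the 2:1 stoichiometry, n(HCl) = 2/1 × 1.837 × 10^-3 = 3.674 × 10^-3 mol
V(HCl) = 3.674 × 10^-3 mol / 0.4069 mol/L = 0.009030 L = 9.030 mL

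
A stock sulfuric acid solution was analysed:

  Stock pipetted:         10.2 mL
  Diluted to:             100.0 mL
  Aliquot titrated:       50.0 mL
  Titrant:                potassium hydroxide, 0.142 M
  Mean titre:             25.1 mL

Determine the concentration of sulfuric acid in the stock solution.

0.349 M

H2SO4 + 2 KOH → K2SO4 + 2 H2O
n(KOH) = 0.0251 × 0.142 = 3.56 × 10^-3 mol
From the 1:2 ratio, n(H2SO4) in the aliquot = 1/2 × 3.56 × 10^-3 = 1.78 × 10^-3 mol
[H2SO4]_dilute = 1.78 × 10^-3 / 0.0500 = 0.0356 mol/L
Dilution factor = 100.0 / 10.2 = 9.804
[H2SO4]_stock = 0.0356 × 9.804 = 0.349 mol/L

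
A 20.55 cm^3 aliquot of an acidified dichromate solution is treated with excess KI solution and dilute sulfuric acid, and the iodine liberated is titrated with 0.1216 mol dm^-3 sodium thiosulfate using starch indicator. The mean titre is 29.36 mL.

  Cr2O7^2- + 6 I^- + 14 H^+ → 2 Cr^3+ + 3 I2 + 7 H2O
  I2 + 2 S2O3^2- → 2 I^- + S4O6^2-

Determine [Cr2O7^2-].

n(S2O3^2-) = 0.02936 × 0.1216 = 3.570 × 10^-3 mol
n(I2) = n(S2O3^2-)/2 = 1.785 × 10^-3 mol
From the 1:3 ratio, n(Cr2O7^2-) in the aliquot = 1/3 × 1.785 × 10^-3 = 5.950 × 10^-4 mol
[Cr2O7^2-] = 5.950 × 10^-4 / 0.02055 = 0.02896 mol/L

0.02896 mol/L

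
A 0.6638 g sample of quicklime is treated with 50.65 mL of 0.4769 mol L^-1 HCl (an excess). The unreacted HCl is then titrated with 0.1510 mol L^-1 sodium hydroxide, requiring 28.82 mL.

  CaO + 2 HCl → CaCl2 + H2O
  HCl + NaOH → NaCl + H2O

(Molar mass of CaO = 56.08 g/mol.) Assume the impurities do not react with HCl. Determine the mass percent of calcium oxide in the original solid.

83.65 %

n(HCl) added = 0.05065 × 0.4769 = 0.02415 mol
n(NaOH) used in back-titration = 0.02882 × 0.1510 = 4.352 × 10^-3 mol
n(HCl) left over = 4.352 × 10^-3 mol (1:1 ratio)
n(HCl) consumed by analyte = 0.02415 − 4.352 × 10^-3 = 0.01980 mol
From the 1:2 ratio, n(CaO) = 1/2 × 0.01980 = 9.902 × 10^-3 mol
mass of CaO = 9.902 × 10^-3 × 56.08 = 0.5553 g
% CaO = 0.5553 / 0.6638 × 100 = 83.65 %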